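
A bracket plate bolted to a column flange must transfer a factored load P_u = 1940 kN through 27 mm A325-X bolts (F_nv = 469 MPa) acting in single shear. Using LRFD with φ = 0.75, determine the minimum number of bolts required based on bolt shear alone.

10 bolts

A_b = π·27²/4 = 572.6 mm².
Per-bolt design strength φR_n = 0.75 × 469 × 572.6 × 1 / 1000 = 201.4 kN.
n ≥ 1940 / 201.4 = 9.633 → use 10 bolts.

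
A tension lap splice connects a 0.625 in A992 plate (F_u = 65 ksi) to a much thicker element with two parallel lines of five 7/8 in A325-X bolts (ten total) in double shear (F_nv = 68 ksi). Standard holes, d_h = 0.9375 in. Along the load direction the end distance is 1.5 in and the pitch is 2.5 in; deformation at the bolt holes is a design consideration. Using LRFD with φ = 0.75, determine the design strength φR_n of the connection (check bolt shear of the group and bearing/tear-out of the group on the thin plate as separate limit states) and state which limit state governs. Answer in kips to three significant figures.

Bolt shear: A_b = π·0.875²/4 = 0.6013 in²; R_n = 68 × 0.6013 × 10 × 2 = 817.8 kips → 0.75 × 817.8 = 613 kips.
Bearing (1.2 l_c t F_u ≤ 2.4 d t F_u): upper limit = 2.4·0.875·0.625·65 = 85.31 kips.
  Edge l_c = 1.5 − 0.9375/2 = 1.031 → r_n = 50.27 kips; interior l_c = 2.5 − 0.9375 = 1.562 → r_n = 76.17 kips.
  R_n,bearing = 2·50.27 + 8·76.17 = 709.9 kips → 0.75 × 709.9 = 532 kips.
Bearing governs: 532 kips.

532 kips (bearing governs)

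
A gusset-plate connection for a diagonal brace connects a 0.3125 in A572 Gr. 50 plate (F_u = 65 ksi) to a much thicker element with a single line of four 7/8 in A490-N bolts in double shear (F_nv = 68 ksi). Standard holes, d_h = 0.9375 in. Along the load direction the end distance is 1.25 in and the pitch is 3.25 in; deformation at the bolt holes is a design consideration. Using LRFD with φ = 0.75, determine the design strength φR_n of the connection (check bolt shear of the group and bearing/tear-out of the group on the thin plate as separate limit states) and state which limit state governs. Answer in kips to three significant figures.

110 kips (bearing governs)

Bolt shear: A_b = π·0.875²/4 = 0.6013 in²; R_n = 68 × 0.6013 × 4 × 2 = 327.1 kips → 0.75 × 327.1 = 245 kips.
Bearing (1.2 l_c t F_u ≤ 2.4 d t F_u): upper limit = 2.4·0.875·0.3125·65 = 42.66 kips.
  Edge l_c = 1.25 − 0.9375/2 = 0.7812 → r_n = 19.04 kips; interior l_c = 3.25 − 0.9375 = 2.312 → r_n = 42.66 kips.
  R_n,bearing = 1·19.04 + 3·42.66 = 147 kips → 0.75 × 147 = 110 kips.
Bearing governs: 110 kips.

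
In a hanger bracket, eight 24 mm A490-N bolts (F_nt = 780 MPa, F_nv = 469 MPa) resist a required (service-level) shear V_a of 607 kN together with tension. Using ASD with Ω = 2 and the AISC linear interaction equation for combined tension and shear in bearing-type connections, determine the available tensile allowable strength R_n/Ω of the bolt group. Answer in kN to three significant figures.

825 kN

A_b = π·24²/4 = 452.4 mm²; f_rv = 607 × 1000 / (8 × 452.4) = 167.7 MPa.
F'_nt = 1.3 F_nt − (Ω F_nt / F_nv) f_rv = 1.3·780 − (2·780/469)·167.7 = 456.1 MPa, capped at F_nt → F'_nt = 456.1 MPa.
R_n = F'_nt · A_b · n = 456.1 × 452.4 × 8 / 1000 = 1651 kN.
Allowable strength R_n/Ω = 1651 / 2 = 825 kN.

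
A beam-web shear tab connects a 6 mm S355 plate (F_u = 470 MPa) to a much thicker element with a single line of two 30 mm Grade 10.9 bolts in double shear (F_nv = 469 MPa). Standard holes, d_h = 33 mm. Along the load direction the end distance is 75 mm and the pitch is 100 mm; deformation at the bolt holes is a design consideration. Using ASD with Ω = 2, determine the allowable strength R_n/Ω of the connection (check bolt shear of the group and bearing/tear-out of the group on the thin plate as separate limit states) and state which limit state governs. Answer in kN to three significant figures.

Bolt shear: A_b = π·30²/4 = 706.9 mm²; R_n = 469 × 706.9 × 2 × 2 / 1000 = 1326 kN → 1326 / 2 = 663 kN.
Bearing (1.2 l_c t F_u ≤ 2.4 d t F_u): upper limit = 2.4·30·6·470 / 1000 = 203 kN.
  Edge l_c = 75 − 33/2 = 58.5 → r_n = 198 kN; interior l_c = 100 − 33 = 67 → r_n = 203 kN.
  R_n,bearing = 1·198 + 1·203 = 401 kN → 401 / 2 = 201 kN.
Bearing governs: 201 kN.

201 kN (bearing governs)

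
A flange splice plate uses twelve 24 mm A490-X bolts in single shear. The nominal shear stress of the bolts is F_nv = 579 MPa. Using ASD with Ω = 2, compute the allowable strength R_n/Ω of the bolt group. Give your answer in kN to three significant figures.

1570 kN

A_b = π × 24² / 4 = 452.4 mm².
R_n = F_nv · A_b · n · n_s = 579 × 452.4 × 12 × 1 / 1000 = 3143 kN.
Allowable strength R_n/Ω = 3143 / 2 = 1570 kN.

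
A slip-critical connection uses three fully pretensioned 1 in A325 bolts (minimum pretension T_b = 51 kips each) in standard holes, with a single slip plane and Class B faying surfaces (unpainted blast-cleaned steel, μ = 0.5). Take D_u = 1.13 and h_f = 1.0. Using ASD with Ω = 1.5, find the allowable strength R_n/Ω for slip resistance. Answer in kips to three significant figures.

R_n = μ · D_u · h_f · T_b · n_s · n_b = 0.5 × 1.13 × 1.0 × 51 × 1 × 3 = 86.44 kips.
Allowable strength R_n/Ω = 86.44 / 1.5 = 57.6 kips.

57.6 kips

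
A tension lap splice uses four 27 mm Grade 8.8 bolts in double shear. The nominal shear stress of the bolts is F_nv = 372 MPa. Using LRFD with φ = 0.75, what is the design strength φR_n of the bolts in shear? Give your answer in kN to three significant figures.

A_b = π × 27² / 4 = 572.6 mm².
R_n = F_nv · A_b · n · n_s = 372 × 572.6 × 4 × 2 / 1000 = 1704 kN.
Design strength φR_n = 0.75 × 1704 = 1280 kN.

1280 kN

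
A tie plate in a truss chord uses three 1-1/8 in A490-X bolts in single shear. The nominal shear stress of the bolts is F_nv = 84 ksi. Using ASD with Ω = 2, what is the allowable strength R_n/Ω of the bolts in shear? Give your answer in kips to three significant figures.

125 kips

A_b = π × 1.125² / 4 = 0.994 in².
R_n = F_nv · A_b · n · n_s = 84 × 0.994 × 3 × 1 = 250.5 kips.
Allowable strength R_n/Ω = 250.5 / 2 = 125 kips.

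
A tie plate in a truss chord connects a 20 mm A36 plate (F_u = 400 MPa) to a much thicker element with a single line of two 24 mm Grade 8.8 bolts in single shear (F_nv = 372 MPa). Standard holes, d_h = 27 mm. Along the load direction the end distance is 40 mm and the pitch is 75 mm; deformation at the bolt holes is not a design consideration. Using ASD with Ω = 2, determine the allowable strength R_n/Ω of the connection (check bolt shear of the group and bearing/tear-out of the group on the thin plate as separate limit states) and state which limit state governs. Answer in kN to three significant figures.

Bolt shear: A_b = π·24²/4 = 452.4 mm²; R_n = 372 × 452.4 × 2 × 1 / 1000 = 336.6 kN → 336.6 / 2 = 168 kN.
Bearing (1.5 l_c t F_u ≤ 3.0 d t F_u): upper limit = 3.0·24·20·400 / 1000 = 576 kN.
  Edge l_c = 40 − 27/2 = 26.5 → r_n = 318 kN; interior l_c = 75 − 27 = 48 → r_n = 576 kN.
  R_n,bearing = 1·318 + 1·576 = 894 kN → 894 / 2 = 447 kN.
Bolt shear governs: 168 kN.

168 kN (bolt shear governs)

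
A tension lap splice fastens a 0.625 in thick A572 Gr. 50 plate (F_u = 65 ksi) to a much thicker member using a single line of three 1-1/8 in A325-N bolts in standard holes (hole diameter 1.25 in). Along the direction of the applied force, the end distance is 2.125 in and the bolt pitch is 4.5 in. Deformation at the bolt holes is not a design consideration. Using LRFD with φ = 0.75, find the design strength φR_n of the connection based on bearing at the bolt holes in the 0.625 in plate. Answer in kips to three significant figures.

274 kips

Per bolt r_n = 1.5 l_c t F_u ≤ 3.0 d t F_u; upper limit = 3.0 × 1.125 × 0.625 × 65 = 137.1 kips.
Edge bolt: l_c = 2.125 − 1.25/2 = 1.5 in → 1.5 × 1.5 × 0.625 × 65 = 91.41 → r_n = 91.41 kips.
Interior bolts: l_c = 4.5 − 1.25 = 3.25 in → 1.5 × 3.25 × 0.625 × 65 = 198 → r_n = 137.1 kips.
R_n = 1 × 91.41 + 2 × 137.1 = 365.6 kips.
Design strength φR_n = 0.75 × 365.6 = 274 kips.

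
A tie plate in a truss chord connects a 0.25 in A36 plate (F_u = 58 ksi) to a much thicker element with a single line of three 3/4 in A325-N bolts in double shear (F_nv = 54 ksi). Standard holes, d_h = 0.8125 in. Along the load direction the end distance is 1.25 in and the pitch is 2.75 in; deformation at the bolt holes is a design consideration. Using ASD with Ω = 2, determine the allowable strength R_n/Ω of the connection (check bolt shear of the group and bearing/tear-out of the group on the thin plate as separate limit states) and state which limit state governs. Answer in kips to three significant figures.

33.4 kips (bearing governs)

Bolt shear: A_b = π·0.75²/4 = 0.4418 in²; R_n = 54 × 0.4418 × 3 × 2 = 143.1 kips → 143.1 / 2 = 71.6 kips.
Bearing (1.2 l_c t F_u ≤ 2.4 d t F_u): upper limit = 2.4·0.75·0.25·58 = 26.1 kips.
  Edge l_c = 1.25 − 0.8125/2 = 0.8438 → r_n = 14.68 kips; interior l_c = 2.75 − 0.8125 = 1.938 → r_n = 26.1 kips.
  R_n,bearing = 1·14.68 + 2·26.1 = 66.88 kips → 66.88 / 2 = 33.4 kips.
Bearing governs: 33.4 kips.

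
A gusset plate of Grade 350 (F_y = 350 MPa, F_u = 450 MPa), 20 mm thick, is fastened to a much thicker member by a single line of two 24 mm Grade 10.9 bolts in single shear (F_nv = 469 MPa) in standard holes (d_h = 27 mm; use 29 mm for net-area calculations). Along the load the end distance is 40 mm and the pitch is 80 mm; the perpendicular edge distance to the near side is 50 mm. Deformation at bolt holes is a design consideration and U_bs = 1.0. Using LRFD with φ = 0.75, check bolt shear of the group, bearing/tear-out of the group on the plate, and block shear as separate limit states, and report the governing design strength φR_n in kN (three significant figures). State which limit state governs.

318 kN (bolt shear governs)

Bolt shear: A_b = π·24²/4 = 452.4 mm²; R_n = 469 × 452.4 × 2 × 1 / 1000 = 424.3 kN → 0.75 × 424.3 = 318 kN.
Bearing: edge l_c = 26.5, r_n = 286.2 kN; interior l_c = 53, r_n = 518.4 kN; R_n = 286.2 + 1·518.4 = 804.6 kN → 603 kN.
Block shear: A_gv = 2400, A_nv = 1530, A_nt = 710 mm²; R_n = min(0.6F_uA_nv, 0.6F_yA_gv) + U_bs·F_u·A_nt = 732.6 kN → 549 kN.
Bolt shear governs: 318 kN.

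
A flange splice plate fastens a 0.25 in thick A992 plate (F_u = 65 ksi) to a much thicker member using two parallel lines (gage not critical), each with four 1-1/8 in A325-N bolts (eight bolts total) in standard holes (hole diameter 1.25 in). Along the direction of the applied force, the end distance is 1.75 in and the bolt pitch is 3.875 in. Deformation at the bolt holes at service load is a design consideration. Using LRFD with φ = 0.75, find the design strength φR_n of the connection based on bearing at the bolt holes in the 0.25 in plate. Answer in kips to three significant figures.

Per bolt r_n = 1.2 l_c t F_u ≤ 2.4 d t F_u; upper limit = 2.4 × 1.125 × 0.25 × 65 = 43.87 kips.
Edge bolt: l_c = 1.75 − 1.25/2 = 1.125 in → 1.2 × 1.125 × 0.25 × 65 = 21.94 → r_n = 21.94 kips.
Interior bolts: l_c = 3.875 − 1.25 = 2.625 in → 1.2 × 2.625 × 0.25 × 65 = 51.19 → r_n = 43.87 kips.
R_n = 2 × 21.94 + 6 × 43.87 = 307.1 kips.
Design strength φR_n = 0.75 × 307.1 = 230 kips.

230 kips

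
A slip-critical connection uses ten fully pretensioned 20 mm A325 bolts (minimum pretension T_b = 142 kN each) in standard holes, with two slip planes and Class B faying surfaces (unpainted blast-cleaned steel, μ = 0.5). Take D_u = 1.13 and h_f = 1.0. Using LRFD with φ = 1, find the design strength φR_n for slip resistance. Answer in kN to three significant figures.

R_n = μ · D_u · h_f · T_b · n_s · n_b = 0.5 × 1.13 × 1.0 × 142 × 2 × 10 = 1605 kN.
Design strength φR_n = 1 × 1605 = 1600 kN.

1600 kN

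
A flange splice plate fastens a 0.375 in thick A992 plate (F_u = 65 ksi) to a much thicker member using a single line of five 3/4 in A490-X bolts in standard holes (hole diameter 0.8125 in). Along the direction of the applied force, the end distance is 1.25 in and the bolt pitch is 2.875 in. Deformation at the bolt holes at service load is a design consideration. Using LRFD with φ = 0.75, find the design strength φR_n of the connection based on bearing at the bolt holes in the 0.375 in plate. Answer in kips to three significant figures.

Per bolt r_n = 1.2 l_c t F_u ≤ 2.4 d t F_u; upper limit = 2.4 × 0.75 × 0.375 × 65 = 43.87 kips.
Edge bolt: l_c = 1.25 − 0.8125/2 = 0.8438 in → 1.2 × 0.8438 × 0.375 × 65 = 24.68 → r_n = 24.68 kips.
Interior bolts: l_c = 2.875 − 0.8125 = 2.062 in → 1.2 × 2.062 × 0.375 × 65 = 60.33 → r_n = 43.87 kips.
R_n = 1 × 24.68 + 4 × 43.87 = 200.2 kips.
Design strength φR_n = 0.75 × 200.2 = 150 kips.

150 kips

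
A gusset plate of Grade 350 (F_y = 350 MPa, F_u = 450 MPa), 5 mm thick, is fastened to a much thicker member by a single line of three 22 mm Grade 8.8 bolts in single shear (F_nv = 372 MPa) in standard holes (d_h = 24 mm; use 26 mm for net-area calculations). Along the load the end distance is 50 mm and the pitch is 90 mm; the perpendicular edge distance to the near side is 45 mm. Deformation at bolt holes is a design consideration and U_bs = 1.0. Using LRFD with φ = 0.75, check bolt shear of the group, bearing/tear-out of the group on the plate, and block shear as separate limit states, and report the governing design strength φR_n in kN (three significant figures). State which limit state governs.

221 kN (block shear governs)

Bolt shear: A_b = π·22²/4 = 380.1 mm²; R_n = 372 × 380.1 × 3 × 1 / 1000 = 424.2 kN → 0.75 × 424.2 = 318 kN.
Bearing: edge l_c = 38, r_n = 102.6 kN; interior l_c = 66, r_n = 118.8 kN; R_n = 102.6 + 2·118.8 = 340.2 kN → 255 kN.
Block shear: A_gv = 1150, A_nv = 825, A_nt = 160 mm²; R_n = min(0.6F_uA_nv, 0.6F_yA_gv) + U_bs·F_u·A_nt = 294.8 kN → 221 kN.
Block shear governs: 221 kN.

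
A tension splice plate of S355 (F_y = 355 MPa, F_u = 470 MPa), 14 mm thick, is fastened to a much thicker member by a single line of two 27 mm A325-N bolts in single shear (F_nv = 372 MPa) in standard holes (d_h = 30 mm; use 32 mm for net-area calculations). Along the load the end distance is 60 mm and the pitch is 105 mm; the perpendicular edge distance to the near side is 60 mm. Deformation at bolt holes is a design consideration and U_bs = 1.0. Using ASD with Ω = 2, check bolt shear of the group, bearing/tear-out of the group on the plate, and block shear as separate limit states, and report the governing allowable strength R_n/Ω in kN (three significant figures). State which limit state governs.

213 kN (bolt shear governs)

Bolt shear: A_b = π·27²/4 = 572.6 mm²; R_n = 372 × 572.6 × 2 × 1 / 1000 = 426 kN → 426 / 2 = 213 kN.
Bearing: edge l_c = 45, r_n = 355.3 kN; interior l_c = 75, r_n = 426.4 kN; R_n = 355.3 + 1·426.4 = 781.7 kN → 391 kN.
Block shear: A_gv = 2310, A_nv = 1638, A_nt = 616 mm²; R_n = min(0.6F_uA_nv, 0.6F_yA_gv) + U_bs·F_u·A_nt = 751.4 kN → 376 kN.
Bolt shear governs: 213 kN.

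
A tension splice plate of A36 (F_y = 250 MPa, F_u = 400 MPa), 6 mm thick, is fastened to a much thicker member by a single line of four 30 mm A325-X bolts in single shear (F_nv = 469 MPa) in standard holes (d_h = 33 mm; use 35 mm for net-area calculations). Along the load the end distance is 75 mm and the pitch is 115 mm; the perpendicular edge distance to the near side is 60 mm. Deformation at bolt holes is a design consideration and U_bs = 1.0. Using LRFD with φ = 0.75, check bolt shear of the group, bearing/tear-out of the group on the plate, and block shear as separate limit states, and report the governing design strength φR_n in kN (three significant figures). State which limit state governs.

360 kN (block shear governs)

Bolt shear: A_b = π·30²/4 = 706.9 mm²; R_n = 469 × 706.9 × 4 × 1 / 1000 = 1326 kN → 0.75 × 1326 = 995 kN.
Bearing: edge l_c = 58.5, r_n = 168.5 kN; interior l_c = 82, r_n = 172.8 kN; R_n = 168.5 + 3·172.8 = 686.9 kN → 515 kN.
Block shear: A_gv = 2520, A_nv = 1785, A_nt = 255 mm²; R_n = min(0.6F_uA_nv, 0.6F_yA_gv) + U_bs·F_u·A_nt = 480 kN → 360 kN.
Block shear governs: 360 kN.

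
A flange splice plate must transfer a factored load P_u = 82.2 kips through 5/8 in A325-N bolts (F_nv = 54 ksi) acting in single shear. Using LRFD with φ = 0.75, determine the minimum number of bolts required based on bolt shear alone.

A_b = π·0.625²/4 = 0.3068 in².
Per-bolt design strength φR_n = 0.75 × 54 × 0.3068 × 1 = 12.43 kips.
n ≥ 82.2 / 12.43 = 6.616 → use 7 bolts.

7 bolts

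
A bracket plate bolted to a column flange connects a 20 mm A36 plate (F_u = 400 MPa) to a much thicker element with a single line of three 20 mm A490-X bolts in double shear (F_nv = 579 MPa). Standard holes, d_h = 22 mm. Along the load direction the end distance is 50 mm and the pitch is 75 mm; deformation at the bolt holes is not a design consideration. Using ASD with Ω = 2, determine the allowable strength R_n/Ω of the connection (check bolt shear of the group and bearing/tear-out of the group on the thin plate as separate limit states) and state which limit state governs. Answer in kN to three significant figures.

Bolt shear: A_b = π·20²/4 = 314.2 mm²; R_n = 579 × 314.2 × 3 × 2 / 1000 = 1091 kN → 1091 / 2 = 546 kN.
Bearing (1.5 l_c t F_u ≤ 3.0 d t F_u): upper limit = 3.0·20·20·400 / 1000 = 480 kN.
  Edge l_c = 50 − 22/2 = 39 → r_n = 468 kN; interior l_c = 75 − 22 = 53 → r_n = 480 kN.
  R_n,bearing = 1·468 + 2·480 = 1428 kN → 1428 / 2 = 714 kN.
Bolt shear governs: 546 kN.

546 kN (bolt shear governs)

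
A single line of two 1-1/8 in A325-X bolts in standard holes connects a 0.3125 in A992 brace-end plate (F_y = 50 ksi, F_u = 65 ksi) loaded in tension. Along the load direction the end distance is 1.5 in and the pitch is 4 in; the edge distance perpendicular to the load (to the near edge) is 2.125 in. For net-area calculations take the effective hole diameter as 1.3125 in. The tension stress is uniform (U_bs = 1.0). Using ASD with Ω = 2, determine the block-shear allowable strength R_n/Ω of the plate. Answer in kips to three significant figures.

36.4 kips

Shear plane L_v = 1.5 + 1·4 = 5.5 in; A_gv = 5.5 × 0.3125 = 1.719 in².
A_nv = (5.5 − 1.5·1.3125) × 0.3125 = 1.104 in².
A_nt = (2.125 − 0.5·1.3125) × 0.3125 = 0.459 in².
0.6 F_u A_nv = 43.04 kips; 0.6 F_y A_gv = 51.56 kips → shear rupture governs the shear term.
R_n = 43.04 + 1.0 × 65 × 0.459 = 72.87 kips.
Allowable strength R_n/Ω = 72.87 / 2 = 36.4 kips.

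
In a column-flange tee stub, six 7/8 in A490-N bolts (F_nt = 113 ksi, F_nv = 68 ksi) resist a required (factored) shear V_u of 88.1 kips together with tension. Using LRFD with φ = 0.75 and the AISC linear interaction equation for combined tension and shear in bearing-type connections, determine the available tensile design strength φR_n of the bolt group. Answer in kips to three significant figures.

251 kips

A_b = π·0.875²/4 = 0.6013 in²; f_rv = 88.1 / (6 × 0.6013) = 24.42 ksi.
F'_nt = 1.3 F_nt − (F_nt / φF_nv) f_rv = 1.3·113 − (113/(0.75·68))·24.42 = 92.8 ksi, capped at F_nt → F'_nt = 92.8 ksi.
R_n = F'_nt · A_b · n = 92.8 × 0.6013 × 6 = 334.8 kips.
Design strength φR_n = 0.75 × 334.8 = 251 kips.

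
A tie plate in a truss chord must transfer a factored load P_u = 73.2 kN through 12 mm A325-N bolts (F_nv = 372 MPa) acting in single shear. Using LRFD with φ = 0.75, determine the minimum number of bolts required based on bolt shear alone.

A_b = π·12²/4 = 113.1 mm².
Per-bolt design strength φR_n = 0.75 × 372 × 113.1 × 1 / 1000 = 31.55 kN.
n ≥ 73.2 / 31.55 = 2.32 → use 3 bolts.

3 bolts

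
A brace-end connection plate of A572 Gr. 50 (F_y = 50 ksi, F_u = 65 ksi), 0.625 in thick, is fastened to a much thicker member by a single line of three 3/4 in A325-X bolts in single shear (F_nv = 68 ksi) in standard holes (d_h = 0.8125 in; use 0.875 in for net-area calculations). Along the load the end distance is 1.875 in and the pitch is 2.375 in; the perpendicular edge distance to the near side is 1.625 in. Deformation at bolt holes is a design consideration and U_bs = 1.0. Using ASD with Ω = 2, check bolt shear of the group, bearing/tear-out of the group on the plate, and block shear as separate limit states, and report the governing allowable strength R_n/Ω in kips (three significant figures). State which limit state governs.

45.1 kips (bolt shear governs)

Bolt shear: A_b = π·0.75²/4 = 0.4418 in²; R_n = 68 × 0.4418 × 3 × 1 = 90.12 kips → 90.12 / 2 = 45.1 kips.
Bearing: edge l_c = 1.469, r_n = 71.6 kips; interior l_c = 1.562, r_n = 73.12 kips; R_n = 71.6 + 2·73.12 = 217.9 kips → 109 kips.
Block shear: A_gv = 4.141, A_nv = 2.773, A_nt = 0.7422 in²; R_n = min(0.6F_uA_nv, 0.6F_yA_gv) + U_bs·F_u·A_nt = 156.4 kips → 78.2 kips.
Bolt shear governs: 45.1 kips.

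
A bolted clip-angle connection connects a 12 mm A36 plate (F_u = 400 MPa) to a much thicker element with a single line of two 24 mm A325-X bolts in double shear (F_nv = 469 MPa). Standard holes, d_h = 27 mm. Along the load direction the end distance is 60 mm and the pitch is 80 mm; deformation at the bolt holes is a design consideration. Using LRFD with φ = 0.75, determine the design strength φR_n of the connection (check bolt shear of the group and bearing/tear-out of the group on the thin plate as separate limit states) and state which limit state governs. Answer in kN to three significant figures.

Bolt shear: A_b = π·24²/4 = 452.4 mm²; R_n = 469 × 452.4 × 2 × 2 / 1000 = 848.7 kN → 0.75 × 848.7 = 637 kN.
Bearing (1.2 l_c t F_u ≤ 2.4 d t F_u): upper limit = 2.4·24·12·400 / 1000 = 276.5 kN.
  Edge l_c = 60 − 27/2 = 46.5 → r_n = 267.8 kN; interior l_c = 80 − 27 = 53 → r_n = 276.5 kN.
  R_n,bearing = 1·267.8 + 1·276.5 = 544.3 kN → 0.75 × 544.3 = 408 kN.
Bearing governs: 408 kN.

408 kN (bearing governs)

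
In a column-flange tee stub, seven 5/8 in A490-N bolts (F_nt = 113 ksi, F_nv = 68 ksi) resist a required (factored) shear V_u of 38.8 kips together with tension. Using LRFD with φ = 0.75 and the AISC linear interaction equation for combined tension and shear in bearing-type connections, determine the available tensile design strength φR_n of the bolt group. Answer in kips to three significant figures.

172 kips

A_b = π·0.625²/4 = 0.3068 in²; f_rv = 38.8 / (7 × 0.3068) = 18.07 ksi.
F'_nt = 1.3 F_nt − (F_nt / φF_nv) f_rv = 1.3·113 − (113/(0.75·68))·18.07 = 106.9 ksi, capped at F_nt → F'_nt = 106.9 ksi.
R_n = F'_nt · A_b · n = 106.9 × 0.3068 × 7 = 229.5 kips.
Design strength φR_n = 0.75 × 229.5 = 172 kips.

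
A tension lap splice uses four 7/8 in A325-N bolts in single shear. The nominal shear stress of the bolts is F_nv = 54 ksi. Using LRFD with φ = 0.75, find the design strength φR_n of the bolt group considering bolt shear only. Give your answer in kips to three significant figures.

A_b = π × 0.875² / 4 = 0.6013 in².
R_n = F_nv · A_b · n · n_s = 54 × 0.6013 × 4 × 1 = 129.9 kips.
Design strength φR_n = 0.75 × 129.9 = 97.4 kips.

97.4 kips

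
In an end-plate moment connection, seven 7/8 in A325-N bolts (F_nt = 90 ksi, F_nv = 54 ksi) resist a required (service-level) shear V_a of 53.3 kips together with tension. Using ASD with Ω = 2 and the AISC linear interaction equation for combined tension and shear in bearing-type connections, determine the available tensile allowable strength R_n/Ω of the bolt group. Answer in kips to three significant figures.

A_b = π·0.875²/4 = 0.6013 in²; f_rv = 53.3 / (7 × 0.6013) = 12.66 ksi.
F'_nt = 1.3 F_nt − (Ω F_nt / F_nv) f_rv = 1.3·90 − (2·90/54)·12.66 = 74.79 ksi, capped at F_nt → F'_nt = 74.79 ksi.
R_n = F'_nt · A_b · n = 74.79 × 0.6013 × 7 = 314.8 kips.
Allowable strength R_n/Ω = 314.8 / 2 = 157 kips.

157 kips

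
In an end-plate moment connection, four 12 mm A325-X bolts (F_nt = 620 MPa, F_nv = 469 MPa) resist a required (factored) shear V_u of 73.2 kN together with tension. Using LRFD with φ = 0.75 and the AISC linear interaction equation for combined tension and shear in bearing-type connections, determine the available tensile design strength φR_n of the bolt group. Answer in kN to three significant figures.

177 kN

A_b = π·12²/4 = 113.1 mm²; f_rv = 73.2 × 1000 / (4 × 113.1) = 161.8 MPa.
F'_nt = 1.3 F_nt − (F_nt / φF_nv) f_rv = 1.3·620 − (620/(0.75·469))·161.8 = 520.8 MPa, capped at F_nt → F'_nt = 520.8 MPa.
R_n = F'_nt · A_b · n = 520.8 × 113.1 × 4 / 1000 = 235.6 kN.
Design strength φR_n = 0.75 × 235.6 = 177 kN.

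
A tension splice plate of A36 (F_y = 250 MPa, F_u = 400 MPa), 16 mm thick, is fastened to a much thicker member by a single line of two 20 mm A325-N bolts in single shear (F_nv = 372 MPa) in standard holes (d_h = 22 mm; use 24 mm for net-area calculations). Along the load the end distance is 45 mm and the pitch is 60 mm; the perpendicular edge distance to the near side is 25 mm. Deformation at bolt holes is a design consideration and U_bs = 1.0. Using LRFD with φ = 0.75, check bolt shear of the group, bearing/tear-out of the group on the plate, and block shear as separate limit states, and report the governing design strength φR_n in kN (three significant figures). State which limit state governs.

Bolt shear: A_b = π·20²/4 = 314.2 mm²; R_n = 372 × 314.2 × 2 × 1 / 1000 = 233.7 kN → 0.75 × 233.7 = 175 kN.
Bearing: edge l_c = 34, r_n = 261.1 kN; interior l_c = 38, r_n = 291.8 kN; R_n = 261.1 + 1·291.8 = 553 kN → 415 kN.
Block shear: A_gv = 1680, A_nv = 1104, A_nt = 208 mm²; R_n = min(0.6F_uA_nv, 0.6F_yA_gv) + U_bs·F_u·A_nt = 335.2 kN → 251 kN.
Bolt shear governs: 175 kN.

175 kN (bolt shear governs)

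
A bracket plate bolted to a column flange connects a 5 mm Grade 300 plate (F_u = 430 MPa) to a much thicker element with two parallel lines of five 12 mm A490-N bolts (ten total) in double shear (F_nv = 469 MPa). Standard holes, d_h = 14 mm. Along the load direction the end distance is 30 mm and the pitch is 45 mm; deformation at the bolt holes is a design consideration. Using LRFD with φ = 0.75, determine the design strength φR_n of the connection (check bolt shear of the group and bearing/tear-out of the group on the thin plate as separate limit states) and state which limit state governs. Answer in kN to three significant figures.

461 kN (bearing governs)

Bolt shear: A_b = π·12²/4 = 113.1 mm²; R_n = 469 × 113.1 × 10 × 2 / 1000 = 1061 kN → 0.75 × 1061 = 796 kN.
Bearing (1.2 l_c t F_u ≤ 2.4 d t F_u): upper limit = 2.4·12·5·430 / 1000 = 61.92 kN.
  Edge l_c = 30 − 14/2 = 23 → r_n = 59.34 kN; interior l_c = 45 − 14 = 31 → r_n = 61.92 kN.
  R_n,bearing = 2·59.34 + 8·61.92 = 614 kN → 0.75 × 614 = 461 kN.
Bearing governs: 461 kN.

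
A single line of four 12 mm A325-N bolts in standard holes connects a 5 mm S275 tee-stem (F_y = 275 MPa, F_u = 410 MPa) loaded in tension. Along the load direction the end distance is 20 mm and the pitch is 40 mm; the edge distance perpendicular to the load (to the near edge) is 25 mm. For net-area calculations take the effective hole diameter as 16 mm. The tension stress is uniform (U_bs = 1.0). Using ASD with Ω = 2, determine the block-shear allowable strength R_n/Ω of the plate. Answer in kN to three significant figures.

69.1 kN

Shear plane L_v = 20 + 3·40 = 140 mm; A_gv = 140 × 5 = 700 mm².
A_nv = (140 − 3.5·16) × 5 = 420 mm².
A_nt = (25 − 0.5·16) × 5 = 85 mm².
0.6 F_u A_nv = 103.3 kN; 0.6 F_y A_gv = 115.5 kN → shear rupture governs the shear term.
R_n = 103.3 + 1.0 × 410 × 85 / 1000 = 138.2 kN.
Allowable strength R_n/Ω = 138.2 / 2 = 69.1 kN.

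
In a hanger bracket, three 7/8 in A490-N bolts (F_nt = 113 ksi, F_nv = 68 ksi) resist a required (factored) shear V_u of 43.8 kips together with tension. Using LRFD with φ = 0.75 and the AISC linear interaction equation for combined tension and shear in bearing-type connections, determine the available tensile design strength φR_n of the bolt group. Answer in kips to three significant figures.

A_b = π·0.875²/4 = 0.6013 in²; f_rv = 43.8 / (3 × 0.6013) = 24.28 ksi.
F'_nt = 1.3 F_nt − (F_nt / φF_nv) f_rv = 1.3·113 − (113/(0.75·68))·24.28 = 93.1 ksi, capped at F_nt → F'_nt = 93.1 ksi.
R_n = F'_nt · A_b · n = 93.1 × 0.6013 × 3 = 168 kips.
Design strength φR_n = 0.75 × 168 = 126 kips.

126 kips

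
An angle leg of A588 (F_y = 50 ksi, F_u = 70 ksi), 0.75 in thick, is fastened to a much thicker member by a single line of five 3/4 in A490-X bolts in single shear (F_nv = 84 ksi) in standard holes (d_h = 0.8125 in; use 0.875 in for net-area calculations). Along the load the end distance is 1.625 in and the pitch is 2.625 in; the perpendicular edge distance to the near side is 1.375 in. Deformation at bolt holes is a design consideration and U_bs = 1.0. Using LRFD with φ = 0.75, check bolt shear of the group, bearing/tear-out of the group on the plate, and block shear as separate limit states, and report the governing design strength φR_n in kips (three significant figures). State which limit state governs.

Bolt shear: A_b = π·0.75²/4 = 0.4418 in²; R_n = 84 × 0.4418 × 5 × 1 = 185.6 kips → 0.75 × 185.6 = 139 kips.
Bearing: edge l_c = 1.219, r_n = 76.78 kips; interior l_c = 1.812, r_n = 94.5 kips; R_n = 76.78 + 4·94.5 = 454.8 kips → 341 kips.
Block shear: A_gv = 9.094, A_nv = 6.141, A_nt = 0.7031 in²; R_n = min(0.6F_uA_nv, 0.6F_yA_gv) + U_bs·F_u·A_nt = 307.1 kips → 230 kips.
Bolt shear governs: 139 kips.

139 kips (bolt shear governs)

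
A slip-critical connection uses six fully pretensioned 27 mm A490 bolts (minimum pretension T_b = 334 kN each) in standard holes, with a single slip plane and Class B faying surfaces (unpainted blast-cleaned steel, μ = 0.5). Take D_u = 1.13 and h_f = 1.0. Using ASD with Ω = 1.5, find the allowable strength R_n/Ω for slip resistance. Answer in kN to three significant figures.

755 kN

R_n = μ · D_u · h_f · T_b · n_s · n_b = 0.5 × 1.13 × 1.0 × 334 × 1 × 6 = 1132 kN.
Allowable strength R_n/Ω = 1132 / 1.5 = 755 kN.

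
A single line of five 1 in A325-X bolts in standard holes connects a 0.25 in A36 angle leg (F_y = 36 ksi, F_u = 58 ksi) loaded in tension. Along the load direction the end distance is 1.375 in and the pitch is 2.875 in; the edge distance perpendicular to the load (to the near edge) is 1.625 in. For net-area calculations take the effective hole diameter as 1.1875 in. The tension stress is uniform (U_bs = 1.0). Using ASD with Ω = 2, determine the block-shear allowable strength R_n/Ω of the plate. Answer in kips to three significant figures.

Shear plane L_v = 1.375 + 4·2.875 = 12.88 in; A_gv = 12.88 × 0.25 = 3.219 in².
A_nv = (12.88 − 4.5·1.1875) × 0.25 = 1.883 in².
A_nt = (1.625 − 0.5·1.1875) × 0.25 = 0.2578 in².
0.6 F_u A_nv = 65.52 kips; 0.6 F_y A_gv = 69.52 kips → shear rupture governs the shear term.
R_n = 65.52 + 1.0 × 58 × 0.2578 = 80.47 kips.
Allowable strength R_n/Ω = 80.47 / 2 = 40.2 kips.

40.2 kips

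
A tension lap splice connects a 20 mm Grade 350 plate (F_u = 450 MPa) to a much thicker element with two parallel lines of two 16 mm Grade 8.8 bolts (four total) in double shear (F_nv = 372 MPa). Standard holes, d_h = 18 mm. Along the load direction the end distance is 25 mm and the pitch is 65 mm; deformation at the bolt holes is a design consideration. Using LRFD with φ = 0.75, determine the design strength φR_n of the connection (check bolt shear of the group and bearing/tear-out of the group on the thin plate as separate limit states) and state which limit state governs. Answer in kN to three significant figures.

Bolt shear: A_b = π·16²/4 = 201.1 mm²; R_n = 372 × 201.1 × 4 × 2 / 1000 = 598.4 kN → 0.75 × 598.4 = 449 kN.
Bearing (1.2 l_c t F_u ≤ 2.4 d t F_u): upper limit = 2.4·16·20·450 / 1000 = 345.6 kN.
  Edge l_c = 25 − 18/2 = 16 → r_n = 172.8 kN; interior l_c = 65 − 18 = 47 → r_n = 345.6 kN.
  R_n,bearing = 2·172.8 + 2·345.6 = 1037 kN → 0.75 × 1037 = 778 kN.
Bolt shear governs: 449 kN.

449 kN (bolt shear governs)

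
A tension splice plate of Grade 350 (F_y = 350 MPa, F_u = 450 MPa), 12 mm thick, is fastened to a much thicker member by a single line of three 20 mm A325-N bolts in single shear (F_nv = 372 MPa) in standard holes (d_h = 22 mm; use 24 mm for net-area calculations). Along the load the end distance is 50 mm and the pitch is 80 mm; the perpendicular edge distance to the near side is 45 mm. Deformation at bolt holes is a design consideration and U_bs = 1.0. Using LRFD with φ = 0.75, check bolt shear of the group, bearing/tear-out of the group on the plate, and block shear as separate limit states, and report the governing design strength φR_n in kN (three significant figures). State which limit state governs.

263 kN (bolt shear governs)

Bolt shear: A_b = π·20²/4 = 314.2 mm²; R_n = 372 × 314.2 × 3 × 1 / 1000 = 350.6 kN → 0.75 × 350.6 = 263 kN.
Bearing: edge l_c = 39, r_n = 252.7 kN; interior l_c = 58, r_n = 259.2 kN; R_n = 252.7 + 2·259.2 = 771.1 kN → 578 kN.
Block shear: A_gv = 2520, A_nv = 1800, A_nt = 396 mm²; R_n = min(0.6F_uA_nv, 0.6F_yA_gv) + U_bs·F_u·A_nt = 664.2 kN → 498 kN.
Bolt shear governs: 263 kN.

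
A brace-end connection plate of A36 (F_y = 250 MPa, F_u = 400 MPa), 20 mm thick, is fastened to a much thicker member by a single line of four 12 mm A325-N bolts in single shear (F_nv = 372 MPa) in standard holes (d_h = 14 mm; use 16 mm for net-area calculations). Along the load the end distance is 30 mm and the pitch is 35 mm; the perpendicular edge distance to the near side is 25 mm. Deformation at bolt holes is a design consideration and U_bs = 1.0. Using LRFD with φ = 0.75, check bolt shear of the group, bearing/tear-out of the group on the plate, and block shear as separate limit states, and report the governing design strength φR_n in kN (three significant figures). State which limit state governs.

Bolt shear: A_b = π·12²/4 = 113.1 mm²; R_n = 372 × 113.1 × 4 × 1 / 1000 = 168.3 kN → 0.75 × 168.3 = 126 kN.
Bearing: edge l_c = 23, r_n = 220.8 kN; interior l_c = 21, r_n = 201.6 kN; R_n = 220.8 + 3·201.6 = 825.6 kN → 619 kN.
Block shear: A_gv = 2700, A_nv = 1580, A_nt = 340 mm²; R_n = min(0.6F_uA_nv, 0.6F_yA_gv) + U_bs·F_u·A_nt = 515.2 kN → 386 kN.
Bolt shear governs: 126 kN.

126 kN (bolt shear governs)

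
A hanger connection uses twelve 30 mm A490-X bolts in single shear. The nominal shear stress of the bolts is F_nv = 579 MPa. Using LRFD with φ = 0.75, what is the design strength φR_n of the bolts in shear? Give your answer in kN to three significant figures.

A_b = π × 30² / 4 = 706.9 mm².
R_n = F_nv · A_b · n · n_s = 579 × 706.9 × 12 × 1 / 1000 = 4911 kN.
Design strength φR_n = 0.75 × 4911 = 3680 kN.

3680 kN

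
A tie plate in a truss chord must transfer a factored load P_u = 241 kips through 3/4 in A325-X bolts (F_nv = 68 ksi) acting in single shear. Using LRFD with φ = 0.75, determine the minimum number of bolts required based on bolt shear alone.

11 bolts

A_b = π·0.75²/4 = 0.4418 in².
Per-bolt design strength φR_n = 0.75 × 68 × 0.4418 × 1 = 22.53 kips.
n ≥ 241 / 22.53 = 10.7 → use 11 bolts.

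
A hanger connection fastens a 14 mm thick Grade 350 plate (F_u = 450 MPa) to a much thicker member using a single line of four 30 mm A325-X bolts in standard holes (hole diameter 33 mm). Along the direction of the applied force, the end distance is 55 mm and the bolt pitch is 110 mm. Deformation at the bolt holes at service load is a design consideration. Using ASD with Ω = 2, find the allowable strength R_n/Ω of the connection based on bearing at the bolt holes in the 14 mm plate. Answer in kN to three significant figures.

826 kN

Per bolt r_n = 1.2 l_c t F_u ≤ 2.4 d t F_u; upper limit = 2.4 × 30 × 14 × 450 / 1000 = 453.6 kN.
Edge bolt: l_c = 55 − 33/2 = 38.5 mm → 1.2 × 38.5 × 14 × 450 / 1000 = 291.1 → r_n = 291.1 kN.
Interior bolts: l_c = 110 − 33 = 77 mm → 1.2 × 77 × 14 × 450 / 1000 = 582.1 → r_n = 453.6 kN.
R_n = 1 × 291.1 + 3 × 453.6 = 1652 kN.
Allowable strength R_n/Ω = 1652 / 2 = 826 kN.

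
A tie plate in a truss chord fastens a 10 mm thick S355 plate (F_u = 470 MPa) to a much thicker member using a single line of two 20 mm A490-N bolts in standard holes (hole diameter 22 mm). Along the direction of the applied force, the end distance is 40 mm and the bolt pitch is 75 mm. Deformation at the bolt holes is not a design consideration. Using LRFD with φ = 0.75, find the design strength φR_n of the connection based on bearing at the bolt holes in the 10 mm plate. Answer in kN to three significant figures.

365 kN

Per bolt r_n = 1.5 l_c t F_u ≤ 3.0 d t F_u; upper limit = 3.0 × 20 × 10 × 470 / 1000 = 282 kN.
Edge bolt: l_c = 40 − 22/2 = 29 mm → 1.5 × 29 × 10 × 470 / 1000 = 204.5 → r_n = 204.5 kN.
Interior bolts: l_c = 75 − 22 = 53 mm → 1.5 × 53 × 10 × 470 / 1000 = 373.7 → r_n = 282 kN.
R_n = 1 × 204.5 + 1 × 282 = 486.5 kN.
Design strength φR_n = 0.75 × 486.5 = 365 kN.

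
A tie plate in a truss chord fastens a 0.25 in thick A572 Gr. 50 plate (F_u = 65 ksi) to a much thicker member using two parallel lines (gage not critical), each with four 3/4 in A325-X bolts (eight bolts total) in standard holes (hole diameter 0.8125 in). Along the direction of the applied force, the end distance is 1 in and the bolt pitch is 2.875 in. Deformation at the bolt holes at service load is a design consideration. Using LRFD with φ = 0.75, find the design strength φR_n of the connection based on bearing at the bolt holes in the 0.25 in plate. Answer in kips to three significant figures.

149 kips

Per bolt r_n = 1.2 l_c t F_u ≤ 2.4 d t F_u; upper limit = 2.4 × 0.75 × 0.25 × 65 = 29.25 kips.
Edge bolt: l_c = 1 − 0.8125/2 = 0.5938 in → 1.2 × 0.5938 × 0.25 × 65 = 11.58 → r_n = 11.58 kips.
Interior bolts: l_c = 2.875 − 0.8125 = 2.062 in → 1.2 × 2.062 × 0.25 × 65 = 40.22 → r_n = 29.25 kips.
R_n = 2 × 11.58 + 6 × 29.25 = 198.7 kips.
Design strength φR_n = 0.75 × 198.7 = 149 kips.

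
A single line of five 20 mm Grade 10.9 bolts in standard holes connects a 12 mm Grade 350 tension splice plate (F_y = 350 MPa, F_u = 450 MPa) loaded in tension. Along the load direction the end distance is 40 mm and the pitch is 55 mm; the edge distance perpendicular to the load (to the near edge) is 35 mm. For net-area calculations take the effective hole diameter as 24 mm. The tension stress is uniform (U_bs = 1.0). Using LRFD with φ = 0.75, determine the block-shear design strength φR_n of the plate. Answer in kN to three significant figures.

463 kN

Shear plane L_v = 40 + 4·55 = 260 mm; A_gv = 260 × 12 = 3120 mm².
A_nv = (260 − 4.5·24) × 12 = 1824 mm².
A_nt = (35 − 0.5·24) × 12 = 276 mm².
0.6 F_u A_nv = 492.5 kN; 0.6 F_y A_gv = 655.2 kN → shear rupture governs the shear term.
R_n = 492.5 + 1.0 × 450 × 276 / 1000 = 616.7 kN.
Design strength φR_n = 0.75 × 616.7 = 463 kN.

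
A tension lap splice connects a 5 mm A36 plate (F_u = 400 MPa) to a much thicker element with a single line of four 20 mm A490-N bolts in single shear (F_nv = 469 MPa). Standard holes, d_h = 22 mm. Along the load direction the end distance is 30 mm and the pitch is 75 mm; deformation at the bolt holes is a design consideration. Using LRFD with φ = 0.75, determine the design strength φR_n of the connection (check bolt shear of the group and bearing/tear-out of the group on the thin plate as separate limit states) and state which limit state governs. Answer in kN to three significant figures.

250 kN (bearing governs)

Bolt shear: A_b = π·20²/4 = 314.2 mm²; R_n = 469 × 314.2 × 4 × 1 / 1000 = 589.4 kN → 0.75 × 589.4 = 442 kN.
Bearing (1.2 l_c t F_u ≤ 2.4 d t F_u): upper limit = 2.4·20·5·400 / 1000 = 96 kN.
  Edge l_c = 30 − 22/2 = 19 → r_n = 45.6 kN; interior l_c = 75 − 22 = 53 → r_n = 96 kN.
  R_n,bearing = 1·45.6 + 3·96 = 333.6 kN → 0.75 × 333.6 = 250 kN.
Bearing governs: 250 kN.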